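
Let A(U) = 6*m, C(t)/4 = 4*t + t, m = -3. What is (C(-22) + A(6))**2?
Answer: 209764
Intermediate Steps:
C(t) = 20*t (C(t) = 4*(4*t + t) = 4*(5*t) = 20*t)
A(U) = -18 (A(U) = 6*(-3) = -18)
(C(-22) + A(6))**2 = (20*(-22) - 18)**2 = (-440 - 18)**2 = (-458)**2 = 209764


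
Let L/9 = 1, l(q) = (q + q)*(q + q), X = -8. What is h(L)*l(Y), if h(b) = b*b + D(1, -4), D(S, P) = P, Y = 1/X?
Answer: 77/16 ≈ 4.8125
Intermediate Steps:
Y = -⅛ (Y = 1/(-8) = -⅛ ≈ -0.12500)
l(q) = 4*q² (l(q) = (2*q)*(2*q) = 4*q²)
L = 9 (L = 9*1 = 9)
h(b) = -4 + b² (h(b) = b*b - 4 = b² - 4 = -4 + b²)
h(L)*l(Y) = (-4 + 9²)*(4*(-⅛)²) = (-4 + 81)*(4*(1/64)) = 77*(1/16) = 77/16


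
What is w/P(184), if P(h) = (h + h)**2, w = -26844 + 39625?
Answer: 12781/135424 ≈ 0.094378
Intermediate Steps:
w = 12781
P(h) = 4*h**2 (P(h) = (2*h)**2 = 4*h**2)
w/P(184) = 12781/((4*184**2)) = 12781/((4*33856)) = 12781/135424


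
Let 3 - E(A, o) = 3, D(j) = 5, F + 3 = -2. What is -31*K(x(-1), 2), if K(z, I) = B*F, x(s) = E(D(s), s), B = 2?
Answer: 310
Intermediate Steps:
F = -5 (F = -3 - 2 = -5)
E(A, o) = 0 (E(A, o) = 3 - 1*3 = 3 - 3 = 0)
x(s) = 0
K(z, I) = -10 (K(z, I) = 2*(-5) = -10)
-31*K(x(-1), 2) = -31*(-10) = 310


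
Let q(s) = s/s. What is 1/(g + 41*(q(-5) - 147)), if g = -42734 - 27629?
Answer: -1/76349 ≈ -1.3098e-5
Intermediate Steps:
g = -70363
q(s) = 1
1/(g + 41*(q(-5) - 147)) = 1/(-70363 + 41*(1 - 147)) = 1/(-70363 + 41*(-146)) = 1/(-70363 - 5986) = 1/(-76349) = -1/76349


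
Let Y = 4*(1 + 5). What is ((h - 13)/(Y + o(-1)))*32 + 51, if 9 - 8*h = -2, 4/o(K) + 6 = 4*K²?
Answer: 375/11 ≈ 34.091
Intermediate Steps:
o(K) = 4/(-6 + 4*K²)
h = 11/8 (h = 9/8 - ⅛*(-2) = 9/8 + ¼ = 11/8 ≈ 1.3750)
Y = 24 (Y = 4*6 = 24)
((h - 13)/(Y + o(-1)))*32 + 51 = ((11/8 - 13)/(24 + 2/(-3 + 2*(-1)²)))*32 + 51 = -93/(8*(24 + 2/(-3 + 2*1)))*32 + 51 = -93/(8*(24 + 2/(-3 + 2)))*32 + 51 = -93/(8*(24 + 2/(-1)))*32 + 51 = -93/(8*(24 + 2*(-1)))*32 + 51 = -93/(8*(24 - 2))*32 + 51 = -93/8/22*32 + 51 = -93/8*1/22*32 + 51 = -93/176*32 + 51 = -186/11 + 51 = 375/11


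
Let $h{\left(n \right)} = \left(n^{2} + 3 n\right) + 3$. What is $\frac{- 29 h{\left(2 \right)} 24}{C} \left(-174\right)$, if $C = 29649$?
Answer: $\frac{524784}{9883} \approx 53.1$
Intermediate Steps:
$h{\left(n \right)} = 3 + n^{2} + 3 n$
$\frac{- 29 h{\left(2 \right)} 24}{C} \left(-174\right) = \frac{- 29 \left(3 + 2^{2} + 3 \cdot 2\right) 24}{29649} \left(-174\right) = - 29 \left(3 + 4 + 6\right) 24 \cdot \frac{1}{29649} \left(-174\right) = \left(-29\right) 13 \cdot 24 \cdot \frac{1}{29649} \left(-174\right) = \left(-377\right) 24 \cdot \frac{1}{29649} \left(-174\right) = \left(-9048\right) \frac{1}{29649} \left(-174\right) = \left(- \frac{3016}{9883}\right) \left(-174\right) = \frac{524784}{9883}$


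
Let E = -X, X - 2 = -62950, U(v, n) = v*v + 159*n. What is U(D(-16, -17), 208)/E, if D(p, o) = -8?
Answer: 8284/15737 ≈ 0.52640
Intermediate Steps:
U(v, n) = v² + 159*n
X = -62948 (X = 2 - 62950 = -62948)
E = 62948 (E = -1*(-62948) = 62948)
U(D(-16, -17), 208)/E = ((-8)² + 159*208)/62948 = (64 + 33072)*(1/62948) = 33136*(1/62948) = 8284/15737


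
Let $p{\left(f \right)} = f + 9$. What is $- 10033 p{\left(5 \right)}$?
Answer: $-140462$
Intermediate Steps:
$p{\left(f \right)} = 9 + f$
$- 10033 p{\left(5 \right)} = - 10033 \left(9 + 5\right) = \left(-10033\right) 14 = -140462$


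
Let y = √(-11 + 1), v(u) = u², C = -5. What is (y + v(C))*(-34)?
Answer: -850 - 34*I*√10 ≈ -850.0 - 107.52*I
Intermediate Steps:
y = I*√10 (y = √(-10) = I*√10 ≈ 3.1623*I)
(y + v(C))*(-34) = (I*√10 + (-5)²)*(-34) = (I*√10 + 25)*(-34) = (25 + I*√10)*(-34) = -850 - 34*I*√10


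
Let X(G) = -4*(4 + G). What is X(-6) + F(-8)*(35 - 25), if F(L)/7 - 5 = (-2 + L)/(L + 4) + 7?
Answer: 1023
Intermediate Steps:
X(G) = -16 - 4*G
F(L) = 84 + 7*(-2 + L)/(4 + L) (F(L) = 35 + 7*((-2 + L)/(L + 4) + 7) = 35 + 7*((-2 + L)/(4 + L) + 7) = 35 + 7*(7 + (-2 + L)/(4 + L)) = 35 + (49 + 7*(-2 + L)/(4 + L)) = 84 + 7*(-2 + L)/(4 + L))
X(-6) + F(-8)*(35 - 25) = (-16 - 4*(-6)) + (7*(46 + 13*(-8))/(4 - 8))*(35 - 25) = (-16 + 24) + (7*(46 - 104)/(-4))*10 = 8 + (7*(-¼)*(-58))*10 = 8 + (203/2)*10 = 8 + 1015 = 1023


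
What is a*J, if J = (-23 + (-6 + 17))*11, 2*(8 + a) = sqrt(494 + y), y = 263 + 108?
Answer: 1056 - 66*sqrt(865) ≈ -885.12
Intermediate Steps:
y = 371
a = -8 + sqrt(865)/2 (a = -8 + sqrt(494 + 371)/2 = -8 + sqrt(865)/2 ≈ 6.7054)
J = -132 (J = (-23 + 11)*11 = -12*11 = -132)
a*J = (-8 + sqrt(865)/2)*(-132) = 1056 - 66*sqrt(865)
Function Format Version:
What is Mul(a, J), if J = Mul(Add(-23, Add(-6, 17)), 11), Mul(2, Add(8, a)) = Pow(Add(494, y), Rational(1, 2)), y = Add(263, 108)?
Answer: Add(1056, Mul(-66, Pow(865, Rational(1, 2)))) ≈ -885.12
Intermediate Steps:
y = 371
a = Add(-8, Mul(Rational(1, 2), Pow(865, Rational(1, 2)))) (a = Add(-8, Mul(Rational(1, 2), Pow(Add(494, 371), Rational(1, 2)))) = Add(-8, Mul(Rational(1, 2), Pow(865, Rational(1, 2)))) ≈ 6.7054)
J = -132 (J = Mul(Add(-23, 11), 11) = Mul(-12, 11) = -132)
Mul(a, J) = Mul(Add(-8, Mul(Rational(1, 2), Pow(865, Rational(1, 2)))), -132) = Add(1056, Mul(-66, Pow(865, Rational(1, 2))))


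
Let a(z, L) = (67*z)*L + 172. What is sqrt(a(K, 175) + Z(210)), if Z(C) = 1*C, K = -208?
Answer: I*sqrt(2438418) ≈ 1561.5*I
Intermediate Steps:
Z(C) = C
a(z, L) = 172 + 67*L*z (a(z, L) = 67*L*z + 172 = 172 + 67*L*z)
sqrt(a(K, 175) + Z(210)) = sqrt((172 + 67*175*(-208)) + 210) = sqrt((172 - 2438800) + 210) = sqrt(-2438628 + 210) = sqrt(-2438418) = I*sqrt(2438418)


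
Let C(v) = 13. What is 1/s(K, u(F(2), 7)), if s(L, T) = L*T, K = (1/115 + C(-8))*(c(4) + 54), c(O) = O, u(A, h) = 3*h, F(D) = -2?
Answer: 115/1822128 ≈ 6.3113e-5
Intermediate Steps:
K = 86768/115 (K = (1/115 + 13)*(4 + 54) = (1/115 + 13)*58 = (1496/115)*58 = 86768/115 ≈ 754.50)
1/s(K, u(F(2), 7)) = 1/(86768*(3*7)/115) = 1/((86768/115)*21) = 1/(1822128/115) = 115/1822128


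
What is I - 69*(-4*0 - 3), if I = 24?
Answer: 231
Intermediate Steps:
I - 69*(-4*0 - 3) = 24 - 69*(-4*0 - 3) = 24 - 69*(0 - 3) = 24 - 69*(-3) = 24 + 207 = 231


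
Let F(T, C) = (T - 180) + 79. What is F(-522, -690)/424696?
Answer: -623/424696 ≈ -0.0014669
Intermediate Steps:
F(T, C) = -101 + T (F(T, C) = (-180 + T) + 79 = -101 + T)
F(-522, -690)/424696 = (-101 - 522)/424696 = -623*1/424696 = -623/424696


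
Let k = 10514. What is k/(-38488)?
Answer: -5257/19244 ≈ -0.27318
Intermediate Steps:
k/(-38488) = 10514/(-38488) = 10514*(-1/38488) = -5257/19244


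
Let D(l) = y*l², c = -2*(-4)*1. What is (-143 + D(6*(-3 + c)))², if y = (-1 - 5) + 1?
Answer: 21557449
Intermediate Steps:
y = -5 (y = -6 + 1 = -5)
c = 8 (c = 8*1 = 8)
D(l) = -5*l²
(-143 + D(6*(-3 + c)))² = (-143 - 5*36*(-3 + 8)²)² = (-143 - 5*(6*5)²)² = (-143 - 5*30²)² = (-143 - 5*900)² = (-143 - 4500)² = (-4643)² = 21557449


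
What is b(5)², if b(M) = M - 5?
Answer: 0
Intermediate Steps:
b(M) = -5 + M
b(5)² = (-5 + 5)² = 0² = 0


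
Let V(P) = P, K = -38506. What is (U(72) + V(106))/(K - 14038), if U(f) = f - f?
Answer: -53/26272 ≈ -0.0020174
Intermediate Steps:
U(f) = 0
(U(72) + V(106))/(K - 14038) = (0 + 106)/(-38506 - 14038) = 106/(-52544) = 106*(-1/52544) = -53/26272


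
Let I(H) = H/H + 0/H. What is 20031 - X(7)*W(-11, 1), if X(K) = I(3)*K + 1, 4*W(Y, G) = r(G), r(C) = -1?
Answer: 20033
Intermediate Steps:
I(H) = 1 (I(H) = 1 + 0 = 1)
W(Y, G) = -1/4 (W(Y, G) = (1/4)*(-1) = -1/4)
X(K) = 1 + K (X(K) = 1*K + 1 = K + 1 = 1 + K)
20031 - X(7)*W(-11, 1) = 20031 - (1 + 7)*(-1)/4 = 20031 - 8*(-1)/4 = 20031 - 1*(-2) = 20031 + 2 = 20033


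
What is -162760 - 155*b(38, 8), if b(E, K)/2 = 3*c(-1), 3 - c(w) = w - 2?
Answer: -168340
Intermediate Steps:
c(w) = 5 - w (c(w) = 3 - (w - 2) = 3 - (-2 + w) = 3 + (2 - w) = 5 - w)
b(E, K) = 36 (b(E, K) = 2*(3*(5 - 1*(-1))) = 2*(3*(5 + 1)) = 2*(3*6) = 2*18 = 36)
-162760 - 155*b(38, 8) = -162760 - 155*36 = -162760 - 5580 = -168340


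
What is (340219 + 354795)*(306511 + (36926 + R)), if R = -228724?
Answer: 79727140982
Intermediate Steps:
(340219 + 354795)*(306511 + (36926 + R)) = (340219 + 354795)*(306511 + (36926 - 228724)) = 695014*(306511 - 191798) = 695014*114713 = 79727140982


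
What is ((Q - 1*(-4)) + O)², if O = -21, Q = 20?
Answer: 9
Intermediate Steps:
((Q - 1*(-4)) + O)² = ((20 - 1*(-4)) - 21)² = ((20 + 4) - 21)² = (24 - 21)² = 3² = 9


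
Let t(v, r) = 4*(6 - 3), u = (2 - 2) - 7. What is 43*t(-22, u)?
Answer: 516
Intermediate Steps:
u = -7 (u = 0 - 7 = -7)
t(v, r) = 12 (t(v, r) = 4*3 = 12)
43*t(-22, u) = 43*12 = 516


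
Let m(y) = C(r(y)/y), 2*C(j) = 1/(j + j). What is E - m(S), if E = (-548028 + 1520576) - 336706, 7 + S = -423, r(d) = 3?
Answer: 3815267/6 ≈ 6.3588e+5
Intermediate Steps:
S = -430 (S = -7 - 423 = -430)
C(j) = 1/(4*j) (C(j) = 1/(2*(j + j)) = 1/(2*((2*j))) = (1/(2*j))/2 = 1/(4*j))
m(y) = y/12 (m(y) = 1/(4*((3/y))) = (y/3)/4 = y/12)
E = 635842 (E = 972548 - 336706 = 635842)
E - m(S) = 635842 - (-430)/12 = 635842 - 1*(-215/6) = 635842 + 215/6 = 3815267/6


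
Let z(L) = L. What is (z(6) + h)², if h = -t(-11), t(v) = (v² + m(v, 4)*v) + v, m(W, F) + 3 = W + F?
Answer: 45796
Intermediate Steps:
m(W, F) = -3 + F + W (m(W, F) = -3 + (W + F) = -3 + (F + W) = -3 + F + W)
t(v) = v + v² + v*(1 + v) (t(v) = (v² + (-3 + 4 + v)*v) + v = (v² + (1 + v)*v) + v = (v² + v*(1 + v)) + v = v + v² + v*(1 + v))
h = -220 (h = -2*(-11)*(1 - 11) = -2*(-11)*(-10) = -1*220 = -220)
(z(6) + h)² = (6 - 220)² = (-214)² = 45796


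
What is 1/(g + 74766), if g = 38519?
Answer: 1/113285 ≈ 8.8273e-6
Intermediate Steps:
1/(g + 74766) = 1/(38519 + 74766) = 1/113285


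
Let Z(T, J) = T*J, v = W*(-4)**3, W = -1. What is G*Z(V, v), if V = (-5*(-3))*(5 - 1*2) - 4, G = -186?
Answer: -488064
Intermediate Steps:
v = 64 (v = -1*(-4)**3 = -1*(-64) = 64)
V = 41 (V = 15*(5 - 2) - 4 = 15*3 - 4 = 45 - 4 = 41)
Z(T, J) = J*T
G*Z(V, v) = -11904*41 = -186*2624 = -488064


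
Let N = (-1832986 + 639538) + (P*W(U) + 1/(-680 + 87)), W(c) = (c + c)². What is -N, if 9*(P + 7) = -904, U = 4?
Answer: 6406131569/5337 ≈ 1.2003e+6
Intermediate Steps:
P = -967/9 (P = -7 + (⅑)*(-904) = -7 - 904/9 = -967/9 ≈ -107.44)
W(c) = 4*c² (W(c) = (2*c)² = 4*c²)
N = -6406131569/5337 (N = (-1832986 + 639538) + (-3868*4²/9 + 1/(-680 + 87)) = -1193448 + (-3868*16/9 + 1/(-593)) = -1193448 + (-967/9*64 - 1/593) = -1193448 + (-61888/9 - 1/593) = -1193448 - 36699593/5337 = -6406131569/5337 ≈ -1.2003e+6)
-N = -1*(-6406131569/5337) = 6406131569/5337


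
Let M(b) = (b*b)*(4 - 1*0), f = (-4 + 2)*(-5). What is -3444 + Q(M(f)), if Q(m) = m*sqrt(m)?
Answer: 4556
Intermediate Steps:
f = 10 (f = -2*(-5) = 10)
M(b) = 4*b**2 (M(b) = b**2*(4 + 0) = b**2*4 = 4*b**2)
Q(m) = m**(3/2)
-3444 + Q(M(f)) = -3444 + (4*10**2)**(3/2) = -3444 + (4*100)**(3/2) = -3444 + 400**(3/2) = -3444 + 8000 = 4556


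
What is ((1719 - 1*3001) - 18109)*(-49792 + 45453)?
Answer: 84137549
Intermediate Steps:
((1719 - 1*3001) - 18109)*(-49792 + 45453) = ((1719 - 3001) - 18109)*(-4339) = (-1282 - 18109)*(-4339) = -19391*(-4339) = 84137549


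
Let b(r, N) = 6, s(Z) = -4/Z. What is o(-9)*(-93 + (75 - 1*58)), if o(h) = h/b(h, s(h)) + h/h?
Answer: 38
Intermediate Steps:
o(h) = 1 + h/6 (o(h) = h/6 + h/h = h*(⅙) + 1 = h/6 + 1 = 1 + h/6)
o(-9)*(-93 + (75 - 1*58)) = (1 + (⅙)*(-9))*(-93 + (75 - 1*58)) = (1 - 3/2)*(-93 + (75 - 58)) = -(-93 + 17)/2 = -½*(-76) = 38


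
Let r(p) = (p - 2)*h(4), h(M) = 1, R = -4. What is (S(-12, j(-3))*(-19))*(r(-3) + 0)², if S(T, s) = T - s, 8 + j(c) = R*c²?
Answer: -15200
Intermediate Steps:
j(c) = -8 - 4*c²
r(p) = -2 + p (r(p) = (p - 2)*1 = (-2 + p)*1 = -2 + p)
(S(-12, j(-3))*(-19))*(r(-3) + 0)² = ((-12 - (-8 - 4*(-3)²))*(-19))*((-2 - 3) + 0)² = ((-12 - (-8 - 4*9))*(-19))*(-5 + 0)² = ((-12 - (-8 - 36))*(-19))*(-5)² = ((-12 - 1*(-44))*(-19))*25 = ((-12 + 44)*(-19))*25 = (32*(-19))*25 = -608*25 = -15200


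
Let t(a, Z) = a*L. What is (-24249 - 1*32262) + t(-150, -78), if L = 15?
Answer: -58761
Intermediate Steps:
t(a, Z) = 15*a (t(a, Z) = a*15 = 15*a)
(-24249 - 1*32262) + t(-150, -78) = (-24249 - 1*32262) + 15*(-150) = (-24249 - 32262) - 2250 = -56511 - 2250 = -58761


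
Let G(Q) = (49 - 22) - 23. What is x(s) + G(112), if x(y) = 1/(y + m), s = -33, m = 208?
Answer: 701/175 ≈ 4.0057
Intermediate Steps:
G(Q) = 4 (G(Q) = 27 - 23 = 4)
x(y) = 1/(208 + y) (x(y) = 1/(y + 208) = 1/(208 + y))
x(s) + G(112) = 1/(208 - 33) + 4 = 1/175 + 4 = 701/175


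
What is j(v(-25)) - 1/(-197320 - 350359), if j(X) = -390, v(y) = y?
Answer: -213594809/547679 ≈ -390.00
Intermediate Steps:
j(v(-25)) - 1/(-197320 - 350359) = -390 - 1/(-197320 - 350359) = -390 - 1/(-547679) = -390 - 1*(-1/547679) = -390 + 1/547679 = -213594809/547679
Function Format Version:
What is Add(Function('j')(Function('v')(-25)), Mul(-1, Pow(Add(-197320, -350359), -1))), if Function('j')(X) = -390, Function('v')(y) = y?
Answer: Rational(-213594809, 547679) ≈ -390.00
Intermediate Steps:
Add(Function('j')(Function('v')(-25)), Mul(-1, Pow(Add(-197320, -350359), -1))) = Add(-390, Mul(-1, Pow(Add(-197320, -350359), -1))) = Add(-390, Mul(-1, Pow(-547679, -1))) = Add(-390, Mul(-1, Rational(-1, 547679))) = Add(-390, Rational(1, 547679)) = Rational(-213594809, 547679)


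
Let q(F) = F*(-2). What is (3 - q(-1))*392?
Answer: 392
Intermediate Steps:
q(F) = -2*F
(3 - q(-1))*392 = (3 - (-2)*(-1))*392 = (3 - 1*2)*392 = (3 - 2)*392 = 1*392 = 392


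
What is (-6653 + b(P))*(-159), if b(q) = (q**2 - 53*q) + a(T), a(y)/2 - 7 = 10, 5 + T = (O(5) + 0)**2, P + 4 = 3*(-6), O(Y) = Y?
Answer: 790071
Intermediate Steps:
P = -22 (P = -4 + 3*(-6) = -4 - 18 = -22)
T = 20 (T = -5 + (5 + 0)**2 = -5 + 5**2 = -5 + 25 = 20)
a(y) = 34 (a(y) = 14 + 2*10 = 14 + 20 = 34)
b(q) = 34 + q**2 - 53*q (b(q) = (q**2 - 53*q) + 34 = 34 + q**2 - 53*q)
(-6653 + b(P))*(-159) = (-6653 + (34 + (-22)**2 - 53*(-22)))*(-159) = (-6653 + (34 + 484 + 1166))*(-159) = (-6653 + 1684)*(-159) = -4969*(-159) = 790071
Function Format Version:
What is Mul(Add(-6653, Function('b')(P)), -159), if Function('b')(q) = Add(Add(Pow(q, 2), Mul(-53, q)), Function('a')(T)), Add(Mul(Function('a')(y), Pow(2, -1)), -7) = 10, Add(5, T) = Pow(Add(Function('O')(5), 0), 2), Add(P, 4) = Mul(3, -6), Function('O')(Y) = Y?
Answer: 790071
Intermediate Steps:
P = -22 (P = Add(-4, Mul(3, -6)) = Add(-4, -18) = -22)
T = 20 (T = Add(-5, Pow(Add(5, 0), 2)) = Add(-5, Pow(5, 2)) = Add(-5, 25) = 20)
Function('a')(y) = 34 (Function('a')(y) = Add(14, Mul(2, 10)) = Add(14, 20) = 34)
Function('b')(q) = Add(34, Pow(q, 2), Mul(-53, q)) (Function('b')(q) = Add(Add(Pow(q, 2), Mul(-53, q)), 34) = Add(34, Pow(q, 2), Mul(-53, q)))
Mul(Add(-6653, Function('b')(P)), -159) = Mul(Add(-6653, Add(34, Pow(-22, 2), Mul(-53, -22))), -159) = Mul(Add(-6653, Add(34, 484, 1166)), -159) = Mul(Add(-6653, 1684), -159) = Mul(-4969, -159) = 790071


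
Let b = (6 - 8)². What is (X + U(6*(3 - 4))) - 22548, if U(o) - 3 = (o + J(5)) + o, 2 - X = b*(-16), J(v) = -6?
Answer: -22497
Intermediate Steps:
b = 4 (b = (-2)² = 4)
X = 66 (X = 2 - 4*(-16) = 2 - 1*(-64) = 2 + 64 = 66)
U(o) = -3 + 2*o (U(o) = 3 + ((o - 6) + o) = 3 + ((-6 + o) + o) = 3 + (-6 + 2*o) = -3 + 2*o)
(X + U(6*(3 - 4))) - 22548 = (66 + (-3 + 2*(6*(3 - 4)))) - 22548 = (66 + (-3 + 2*(6*(-1)))) - 22548 = (66 + (-3 + 2*(-6))) - 22548 = (66 + (-3 - 12)) - 22548 = (66 - 15) - 22548 = 51 - 22548 = -22497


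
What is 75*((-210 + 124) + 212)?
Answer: 9450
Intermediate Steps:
75*((-210 + 124) + 212) = 75*(-86 + 212) = 75*126 = 9450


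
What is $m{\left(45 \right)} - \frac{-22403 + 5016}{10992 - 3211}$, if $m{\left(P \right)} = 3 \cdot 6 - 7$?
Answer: $\frac{102978}{7781} \approx 13.235$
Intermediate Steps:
$m{\left(P \right)} = 11$ ($m{\left(P \right)} = 18 - 7 = 11$)
$m{\left(45 \right)} - \frac{-22403 + 5016}{10992 - 3211} = 11 - \frac{-22403 + 5016}{10992 - 3211} = 11 - - \frac{17387}{7781} = 11 + \frac{17387}{7781} = \frac{102978}{7781}$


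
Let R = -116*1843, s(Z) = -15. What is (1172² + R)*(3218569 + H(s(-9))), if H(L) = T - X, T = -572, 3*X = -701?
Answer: 11197473162832/3 ≈ 3.7325e+12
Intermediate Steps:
X = -701/3 (X = (⅓)*(-701) = -701/3 ≈ -233.67)
H(L) = -1015/3 (H(L) = -572 - 1*(-701/3) = -572 + 701/3 = -1015/3)
R = -213788
(1172² + R)*(3218569 + H(s(-9))) = (1172² - 213788)*(3218569 - 1015/3) = (1373584 - 213788)*(9654692/3) = 1159796*(9654692/3) = 11197473162832/3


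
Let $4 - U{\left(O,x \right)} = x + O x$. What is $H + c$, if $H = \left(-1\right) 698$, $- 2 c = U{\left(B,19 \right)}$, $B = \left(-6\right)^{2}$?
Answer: $- \frac{697}{2} \approx -348.5$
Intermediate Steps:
$B = 36$
$U{\left(O,x \right)} = 4 - x - O x$ ($U{\left(O,x \right)} = 4 - \left(x + O x\right) = 4 - x - O x$)
$c = \frac{699}{2}$ ($c = - \frac{4 - 19 - 36 \cdot 19}{2} = - \frac{4 - 19 - 684}{2} = \left(- \frac{1}{2}\right) \left(-699\right) = \frac{699}{2} \approx 349.5$)
$H = -698$
$H + c = -698 + \frac{699}{2} = - \frac{697}{2}$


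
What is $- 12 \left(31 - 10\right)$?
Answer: $-252$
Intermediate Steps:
$- 12 \left(31 - 10\right) = \left(-12\right) 21 = -252$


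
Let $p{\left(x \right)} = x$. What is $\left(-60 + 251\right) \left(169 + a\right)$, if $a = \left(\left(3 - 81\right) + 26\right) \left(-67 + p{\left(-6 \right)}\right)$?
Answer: $757315$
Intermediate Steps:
$a = 3796$ ($a = \left(\left(3 - 81\right) + 26\right) \left(-67 - 6\right) = \left(\left(3 - 81\right) + 26\right) \left(-73\right) = \left(-78 + 26\right) \left(-73\right) = \left(-52\right) \left(-73\right) = 3796$)
$\left(-60 + 251\right) \left(169 + a\right) = \left(-60 + 251\right) \left(169 + 3796\right) = 191 \cdot 3965 = 757315$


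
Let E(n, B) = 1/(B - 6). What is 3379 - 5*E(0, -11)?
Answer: 57448/17 ≈ 3379.3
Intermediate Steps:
E(n, B) = 1/(-6 + B)
3379 - 5*E(0, -11) = 3379 - 5/(-6 - 11) = 3379 - 5/(-17) = 3379 - 5*(-1)/17 = 3379 - 1*(-5/17) = 3379 + 5/17 = 57448/17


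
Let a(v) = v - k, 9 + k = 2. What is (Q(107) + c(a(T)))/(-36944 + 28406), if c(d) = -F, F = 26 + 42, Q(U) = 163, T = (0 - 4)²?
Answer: -95/8538 ≈ -0.011127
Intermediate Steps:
T = 16 (T = (-4)² = 16)
k = -7 (k = -9 + 2 = -7)
F = 68
a(v) = 7 + v (a(v) = v - 1*(-7) = v + 7 = 7 + v)
c(d) = -68 (c(d) = -1*68 = -68)
(Q(107) + c(a(T)))/(-36944 + 28406) = (163 - 68)/(-36944 + 28406) = 95/(-8538) = 95*(-1/8538) = -95/8538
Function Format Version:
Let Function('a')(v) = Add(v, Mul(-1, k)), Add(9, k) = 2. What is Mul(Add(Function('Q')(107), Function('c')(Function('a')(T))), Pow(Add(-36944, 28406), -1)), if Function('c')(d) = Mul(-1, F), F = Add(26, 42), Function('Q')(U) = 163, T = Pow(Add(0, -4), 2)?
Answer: Rational(-95, 8538) ≈ -0.011127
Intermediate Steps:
T = 16 (T = Pow(-4, 2) = 16)
k = -7 (k = Add(-9, 2) = -7)
F = 68
Function('a')(v) = Add(7, v) (Function('a')(v) = Add(v, Mul(-1, -7)) = Add(v, 7) = Add(7, v))
Function('c')(d) = -68 (Function('c')(d) = Mul(-1, 68) = -68)
Mul(Add(Function('Q')(107), Function('c')(Function('a')(T))), Pow(Add(-36944, 28406), -1)) = Mul(Add(163, -68), Pow(Add(-36944, 28406), -1)) = Mul(95, Pow(-8538, -1)) = Mul(95, Rational(-1, 8538)) = Rational(-95, 8538)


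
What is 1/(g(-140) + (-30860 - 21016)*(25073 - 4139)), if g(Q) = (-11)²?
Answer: -1/1085972063 ≈ -9.2083e-10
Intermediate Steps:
g(Q) = 121
1/(g(-140) + (-30860 - 21016)*(25073 - 4139)) = 1/(121 + (-30860 - 21016)*(25073 - 4139)) = 1/(121 - 51876*20934) = 1/(121 - 1085972184) = 1/(-1085972063) = -1/1085972063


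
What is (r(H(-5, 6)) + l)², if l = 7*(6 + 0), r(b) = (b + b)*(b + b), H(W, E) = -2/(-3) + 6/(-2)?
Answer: 329476/81 ≈ 4067.6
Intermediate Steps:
H(W, E) = -7/3 (H(W, E) = -2*(-⅓) + 6*(-½) = ⅔ - 3 = -7/3)
r(b) = 4*b² (r(b) = (2*b)*(2*b) = 4*b²)
l = 42 (l = 7*6 = 42)
(r(H(-5, 6)) + l)² = (4*(-7/3)² + 42)² = (4*(49/9) + 42)² = (196/9 + 42)² = (574/9)² = 329476/81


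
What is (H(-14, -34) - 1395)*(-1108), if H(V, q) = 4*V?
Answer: 1607708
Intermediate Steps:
(H(-14, -34) - 1395)*(-1108) = (4*(-14) - 1395)*(-1108) = (-56 - 1395)*(-1108) = -1451*(-1108) = 1607708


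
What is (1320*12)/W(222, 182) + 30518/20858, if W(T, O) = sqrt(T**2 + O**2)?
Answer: 15259/10429 + 3960*sqrt(20602)/10301 ≈ 56.642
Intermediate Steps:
W(T, O) = sqrt(O**2 + T**2)
(1320*12)/W(222, 182) + 30518/20858 = (1320*12)/(sqrt(182**2 + 222**2)) + 30518/20858 = 15840/(sqrt(33124 + 49284)) + 30518*(1/20858) = 15840/(sqrt(82408)) + 15259/10429 = 15840/((2*sqrt(20602))) + 15259/10429 = 15840*(sqrt(20602)/41204) + 15259/10429 = 3960*sqrt(20602)/10301 + 15259/10429 = 15259/10429 + 3960*sqrt(20602)/10301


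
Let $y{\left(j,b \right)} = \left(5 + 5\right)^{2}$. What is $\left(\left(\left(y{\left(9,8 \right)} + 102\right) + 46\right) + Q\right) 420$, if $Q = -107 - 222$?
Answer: $-34020$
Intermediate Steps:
$Q = -329$ ($Q = -107 - 222 = -329$)
$y{\left(j,b \right)} = 100$ ($y{\left(j,b \right)} = 10^{2} = 100$)
$\left(\left(\left(y{\left(9,8 \right)} + 102\right) + 46\right) + Q\right) 420 = \left(\left(\left(100 + 102\right) + 46\right) - 329\right) 420 = \left(\left(202 + 46\right) - 329\right) 420 = \left(248 - 329\right) 420 = \left(-81\right) 420 = -34020$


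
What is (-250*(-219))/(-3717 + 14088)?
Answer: 18250/3457 ≈ 5.2791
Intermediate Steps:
(-250*(-219))/(-3717 + 14088) = 54750/10371 = 54750*(1/10371) = 18250/3457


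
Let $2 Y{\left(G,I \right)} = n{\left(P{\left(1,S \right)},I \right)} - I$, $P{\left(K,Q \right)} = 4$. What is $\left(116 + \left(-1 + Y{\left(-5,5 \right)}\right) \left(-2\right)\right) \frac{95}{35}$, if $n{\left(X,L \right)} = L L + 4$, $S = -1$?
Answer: $\frac{1786}{7} \approx 255.14$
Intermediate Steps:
$n{\left(X,L \right)} = 4 + L^{2}$ ($n{\left(X,L \right)} = L^{2} + 4 = 4 + L^{2}$)
$Y{\left(G,I \right)} = 2 + \frac{I^{2}}{2} - \frac{I}{2}$ ($Y{\left(G,I \right)} = \frac{\left(4 + I^{2}\right) - I}{2} = \frac{4 + I^{2} - I}{2} = 2 + \frac{I^{2}}{2} - \frac{I}{2}$)
$\left(116 + \left(-1 + Y{\left(-5,5 \right)}\right) \left(-2\right)\right) \frac{95}{35} = \left(116 + \left(-1 + \left(2 + \frac{5^{2}}{2} - \frac{5}{2}\right)\right) \left(-2\right)\right) \frac{95}{35} = \left(116 + \left(-1 + \left(2 + \frac{1}{2} \cdot 25 - \frac{5}{2}\right)\right) \left(-2\right)\right) 95 \cdot \frac{1}{35} = \left(116 + \left(-1 + \left(2 + \frac{25}{2} - \frac{5}{2}\right)\right) \left(-2\right)\right) \frac{19}{7} = \left(116 + \left(-1 + 12\right) \left(-2\right)\right) \frac{19}{7} = \left(116 + 11 \left(-2\right)\right) \frac{19}{7} = \left(116 - 22\right) \frac{19}{7} = 94 \cdot \frac{19}{7} = \frac{1786}{7}$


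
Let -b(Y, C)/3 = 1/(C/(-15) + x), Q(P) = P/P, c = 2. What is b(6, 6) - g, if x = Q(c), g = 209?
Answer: -214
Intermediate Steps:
Q(P) = 1
x = 1
b(Y, C) = -3/(1 - C/15) (b(Y, C) = -3/(C/(-15) + 1) = -3/(C*(-1/15) + 1) = -3/(-C/15 + 1) = -3/(1 - C/15))
b(6, 6) - g = 45/(-15 + 6) - 1*209 = 45/(-9) - 209 = 45*(-⅑) - 209 = -5 - 209 = -214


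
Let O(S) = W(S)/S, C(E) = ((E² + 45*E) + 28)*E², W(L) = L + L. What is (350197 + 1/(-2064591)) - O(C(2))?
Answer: 723009445244/2064591 ≈ 3.5020e+5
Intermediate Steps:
W(L) = 2*L
C(E) = E²*(28 + E² + 45*E) (C(E) = (28 + E² + 45*E)*E² = E²*(28 + E² + 45*E))
O(S) = 2 (O(S) = (2*S)/S = 2)
(350197 + 1/(-2064591)) - O(C(2)) = (350197 + 1/(-2064591)) - 1*2 = (350197 - 1/2064591) - 2 = 723013574426/2064591 - 2 = 723009445244/2064591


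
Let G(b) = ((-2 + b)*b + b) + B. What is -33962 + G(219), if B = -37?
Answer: 13743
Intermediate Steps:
G(b) = -37 + b + b*(-2 + b) (G(b) = ((-2 + b)*b + b) - 37 = (b*(-2 + b) + b) - 37 = (b + b*(-2 + b)) - 37 = -37 + b + b*(-2 + b))
-33962 + G(219) = -33962 + (-37 + 219² - 1*219) = -33962 + (-37 + 47961 - 219) = -33962 + 47705 = 13743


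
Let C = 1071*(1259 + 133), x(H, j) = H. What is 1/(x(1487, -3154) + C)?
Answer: 1/1492319 ≈ 6.7010e-7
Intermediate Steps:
C = 1490832 (C = 1071*1392 = 1490832)
1/(x(1487, -3154) + C) = 1/(1487 + 1490832) = 1/1492319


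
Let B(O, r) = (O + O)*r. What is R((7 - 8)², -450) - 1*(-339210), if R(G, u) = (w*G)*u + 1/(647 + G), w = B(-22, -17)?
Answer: 1691281/648 ≈ 2610.0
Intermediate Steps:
B(O, r) = 2*O*r (B(O, r) = (2*O)*r = 2*O*r)
w = 748 (w = 2*(-22)*(-17) = 748)
R(G, u) = 1/(647 + G) + 748*G*u (R(G, u) = (748*G)*u + 1/(647 + G) = 748*G*u + 1/(647 + G) = 1/(647 + G) + 748*G*u)
R((7 - 8)², -450) - 1*(-339210) = (1 + 748*(-450)*((7 - 8)²)² + 483956*(7 - 8)²*(-450))/(647 + (7 - 8)²) - 1*(-339210) = (1 + 748*(-450)*((-1)²)² + 483956*(-1)²*(-450))/(647 + (-1)²) + 339210 = (1 + 748*(-450)*1² + 483956*1*(-450))/(647 + 1) + 339210 = (1 + 748*(-450)*1 - 217780200)/648 + 339210 = (1 - 336600 - 217780200)/648 + 339210 = (1/648)*(-218116799) + 339210 = -218116799/648 + 339210 = 1691281/648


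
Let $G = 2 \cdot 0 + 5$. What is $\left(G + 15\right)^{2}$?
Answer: $400$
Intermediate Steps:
$G = 5$ ($G = 0 + 5 = 5$)
$\left(G + 15\right)^{2} = \left(5 + 15\right)^{2} = 20^{2} = 400$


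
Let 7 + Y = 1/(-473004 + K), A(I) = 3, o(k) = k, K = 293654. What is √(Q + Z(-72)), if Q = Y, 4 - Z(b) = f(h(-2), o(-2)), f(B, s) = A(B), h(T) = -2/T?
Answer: I*√7719948574/35870 ≈ 2.4495*I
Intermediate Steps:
f(B, s) = 3
Z(b) = 1 (Z(b) = 4 - 1*3 = 4 - 3 = 1)
Y = -1255451/179350 (Y = -7 + 1/(-473004 + 293654) = -7 + 1/(-179350) = -7 - 1/179350 = -1255451/179350 ≈ -7.0000)
Q = -1255451/179350 ≈ -7.0000
√(Q + Z(-72)) = √(-1255451/179350 + 1) = √(-1076101/179350) = I*√7719948574/35870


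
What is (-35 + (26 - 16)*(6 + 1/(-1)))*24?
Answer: 360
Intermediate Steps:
(-35 + (26 - 16)*(6 + 1/(-1)))*24 = (-35 + 10*(6 - 1))*24 = (-35 + 10*5)*24 = (-35 + 50)*24 = 15*24 = 360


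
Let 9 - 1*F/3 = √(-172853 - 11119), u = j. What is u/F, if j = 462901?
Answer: 462901/61351 + 925802*I*√45993/552159 ≈ 7.5451 + 359.58*I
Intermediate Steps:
u = 462901
F = 27 - 6*I*√45993 (F = 27 - 3*√(-172853 - 11119) = 27 - 6*I*√45993 ≈ 27.0 - 1286.8*I)
u/F = 462901/(27 - 6*I*√45993)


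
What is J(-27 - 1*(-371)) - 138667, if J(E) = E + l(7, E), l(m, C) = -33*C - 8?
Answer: -149683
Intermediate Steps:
l(m, C) = -8 - 33*C
J(E) = -8 - 32*E (J(E) = E + (-8 - 33*E) = -8 - 32*E)
J(-27 - 1*(-371)) - 138667 = (-8 - 32*(-27 - 1*(-371))) - 138667 = (-8 - 32*(-27 + 371)) - 138667 = (-8 - 32*344) - 138667 = (-8 - 11008) - 138667 = -11016 - 138667 = -149683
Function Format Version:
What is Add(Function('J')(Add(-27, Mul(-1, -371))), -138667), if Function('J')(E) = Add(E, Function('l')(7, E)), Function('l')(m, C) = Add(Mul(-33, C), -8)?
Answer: -149683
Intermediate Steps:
Function('l')(m, C) = Add(-8, Mul(-33, C))
Function('J')(E) = Add(-8, Mul(-32, E)) (Function('J')(E) = Add(E, Add(-8, Mul(-33, E))) = Add(-8, Mul(-32, E)))
Add(Function('J')(Add(-27, Mul(-1, -371))), -138667) = Add(Add(-8, Mul(-32, Add(-27, Mul(-1, -371)))), -138667) = Add(Add(-8, Mul(-32, Add(-27, 371))), -138667) = Add(Add(-8, Mul(-32, 344)), -138667) = Add(Add(-8, -11008), -138667) = Add(-11016, -138667) = -149683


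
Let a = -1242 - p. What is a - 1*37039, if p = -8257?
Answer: -30024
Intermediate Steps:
a = 7015 (a = -1242 - 1*(-8257) = -1242 + 8257 = 7015)
a - 1*37039 = 7015 - 1*37039 = 7015 - 37039 = -30024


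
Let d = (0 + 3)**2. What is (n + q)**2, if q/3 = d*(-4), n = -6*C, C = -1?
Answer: 10404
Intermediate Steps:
d = 9 (d = 3**2 = 9)
n = 6 (n = -6*(-1) = 6)
q = -108 (q = 3*(9*(-4)) = 3*(-36) = -108)
(n + q)**2 = (6 - 108)**2 = (-102)**2 = 10404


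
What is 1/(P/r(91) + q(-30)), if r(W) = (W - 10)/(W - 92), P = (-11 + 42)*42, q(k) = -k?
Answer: 27/376 ≈ 0.071808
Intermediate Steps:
P = 1302 (P = 31*42 = 1302)
r(W) = (-10 + W)/(-92 + W)
1/(P/r(91) + q(-30)) = 1/(1302/(((-10 + 91)/(-92 + 91))) - 1*(-30)) = 1/(1302/((81/(-1))) + 30) = 1/(1302/((-1*81)) + 30) = 1/(1302/(-81) + 30) = 1/(1302*(-1/81) + 30) = 1/(-434/27 + 30) = 1/(376/27) = 27/376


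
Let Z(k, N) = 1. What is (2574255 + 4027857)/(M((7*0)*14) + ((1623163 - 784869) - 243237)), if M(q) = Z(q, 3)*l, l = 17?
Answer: 1100352/99179 ≈ 11.095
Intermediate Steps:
M(q) = 17 (M(q) = 1*17 = 17)
(2574255 + 4027857)/(M((7*0)*14) + ((1623163 - 784869) - 243237)) = (2574255 + 4027857)/(17 + ((1623163 - 784869) - 243237)) = 6602112/(17 + (838294 - 243237)) = 6602112/(17 + 595057) = 6602112/595074 = 6602112*(1/595074) = 1100352/99179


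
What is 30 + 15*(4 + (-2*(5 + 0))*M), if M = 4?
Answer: -510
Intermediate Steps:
30 + 15*(4 + (-2*(5 + 0))*M) = 30 + 15*(4 - 2*(5 + 0)*4) = 30 + 15*(4 - 2*5*4) = 30 + 15*(4 - 10*4) = 30 + 15*(4 - 40) = 30 + 15*(-36) = 30 - 540 = -510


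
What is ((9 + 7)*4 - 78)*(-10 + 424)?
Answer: -5796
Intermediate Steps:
((9 + 7)*4 - 78)*(-10 + 424) = (16*4 - 78)*414 = (64 - 78)*414 = -14*414 = -5796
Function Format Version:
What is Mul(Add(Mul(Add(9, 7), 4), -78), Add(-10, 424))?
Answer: -5796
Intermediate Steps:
Mul(Add(Mul(Add(9, 7), 4), -78), Add(-10, 424)) = Mul(Add(Mul(16, 4), -78), 414) = Mul(Add(64, -78), 414) = Mul(-14, 414) = -5796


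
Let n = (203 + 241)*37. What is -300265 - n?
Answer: -316693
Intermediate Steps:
n = 16428 (n = 444*37 = 16428)
-300265 - n = -300265 - 1*16428 = -300265 - 16428 = -316693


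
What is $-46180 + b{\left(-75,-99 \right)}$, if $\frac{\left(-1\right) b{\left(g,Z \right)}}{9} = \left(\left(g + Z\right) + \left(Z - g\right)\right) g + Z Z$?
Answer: $-268039$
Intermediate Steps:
$b{\left(g,Z \right)} = - 9 Z^{2} - 18 Z g$ ($b{\left(g,Z \right)} = - 9 \left(\left(\left(g + Z\right) + \left(Z - g\right)\right) g + Z Z\right) = - 9 \left(\left(\left(Z + g\right) + \left(Z - g\right)\right) g + Z^{2}\right) = - 9 \left(2 Z g + Z^{2}\right) = - 9 \left(Z^{2} + 2 Z g\right) = - 9 Z^{2} - 18 Z g$)
$-46180 + b{\left(-75,-99 \right)} = -46180 - - 891 \left(-99 + 2 \left(-75\right)\right) = -46180 - - 891 \left(-99 - 150\right) = -46180 - \left(-891\right) \left(-249\right) = -46180 - 221859 = -268039$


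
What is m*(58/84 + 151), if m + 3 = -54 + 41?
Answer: -50968/21 ≈ -2427.0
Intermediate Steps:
m = -16 (m = -3 + (-54 + 41) = -3 - 13 = -16)
m*(58/84 + 151) = -16*(58/84 + 151) = -16*(58*(1/84) + 151) = -16*(29/42 + 151) = -16*6371/42 = -50968/21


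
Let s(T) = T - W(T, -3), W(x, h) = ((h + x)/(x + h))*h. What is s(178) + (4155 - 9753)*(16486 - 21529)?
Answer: 28230895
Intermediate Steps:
W(x, h) = h (W(x, h) = ((h + x)/(h + x))*h = 1*h = h)
s(T) = 3 + T (s(T) = T - 1*(-3) = T + 3 = 3 + T)
s(178) + (4155 - 9753)*(16486 - 21529) = (3 + 178) + (4155 - 9753)*(16486 - 21529) = 181 - 5598*(-5043) = 181 + 28230714 = 28230895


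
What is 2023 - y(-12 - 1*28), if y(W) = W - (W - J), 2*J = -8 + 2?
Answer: 2026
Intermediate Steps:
J = -3 (J = (-8 + 2)/2 = (½)*(-6) = -3)
y(W) = -3 (y(W) = W - (W - 1*(-3)) = W - (W + 3) = W - (3 + W) = W + (-3 - W) = -3)
2023 - y(-12 - 1*28) = 2023 - 1*(-3) = 2023 + 3 = 2026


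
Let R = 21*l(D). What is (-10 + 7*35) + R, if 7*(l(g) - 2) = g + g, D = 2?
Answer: 289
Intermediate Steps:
l(g) = 2 + 2*g/7 (l(g) = 2 + (g + g)/7 = 2 + (2*g)/7 = 2 + 2*g/7)
R = 54 (R = 21*(2 + (2/7)*2) = 21*(2 + 4/7) = 21*(18/7) = 54)
(-10 + 7*35) + R = (-10 + 7*35) + 54 = (-10 + 245) + 54 = 235 + 54 = 289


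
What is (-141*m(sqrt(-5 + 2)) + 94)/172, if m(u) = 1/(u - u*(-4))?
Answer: 47/86 + 47*I*sqrt(3)/860 ≈ 0.54651 + 0.094659*I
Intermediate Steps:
m(u) = 1/(5*u) (m(u) = 1/(u + 4*u) = 1/(5*u))
(-141*m(sqrt(-5 + 2)) + 94)/172 = (-141/(5*(sqrt(-5 + 2))) + 94)/172 = (-141/(5*(sqrt(-3))) + 94)*(1/172) = (-141/(5*(I*sqrt(3))) + 94)*(1/172) = (-141*(-I*sqrt(3)/3)/5 + 94)*(1/172) = (-(-47)*I*sqrt(3)/5 + 94)*(1/172) = (47*I*sqrt(3)/5 + 94)*(1/172) = (94 + 47*I*sqrt(3)/5)*(1/172) = 47/86 + 47*I*sqrt(3)/860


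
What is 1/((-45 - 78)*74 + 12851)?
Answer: 1/3749 ≈ 0.00026674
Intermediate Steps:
1/((-45 - 78)*74 + 12851) = 1/(-123*74 + 12851) = 1/(-9102 + 12851) = 1/3749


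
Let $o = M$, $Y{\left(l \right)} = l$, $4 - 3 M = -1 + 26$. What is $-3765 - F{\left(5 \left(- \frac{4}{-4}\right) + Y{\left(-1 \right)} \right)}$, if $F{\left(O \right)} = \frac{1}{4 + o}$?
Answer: $- \frac{11294}{3} \approx -3764.7$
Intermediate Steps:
$M = -7$ ($M = \frac{4}{3} - \frac{-1 + 26}{3} = \frac{4}{3} - \frac{25}{3} = -7$)
$o = -7$
$F{\left(O \right)} = - \frac{1}{3}$ ($F{\left(O \right)} = \frac{1}{4 - 7} = \frac{1}{-3} = - \frac{1}{3}$)
$-3765 - F{\left(5 \left(- \frac{4}{-4}\right) + Y{\left(-1 \right)} \right)} = -3765 - - \frac{1}{3} = -3765 + \frac{1}{3} = - \frac{11294}{3}$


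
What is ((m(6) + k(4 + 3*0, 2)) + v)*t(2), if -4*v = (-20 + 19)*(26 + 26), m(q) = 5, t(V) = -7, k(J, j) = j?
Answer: -140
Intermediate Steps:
v = 13 (v = -(-20 + 19)*(26 + 26)/4 = -(-1)*52/4 = -¼*(-52) = 13)
((m(6) + k(4 + 3*0, 2)) + v)*t(2) = ((5 + 2) + 13)*(-7) = (7 + 13)*(-7) = 20*(-7) = -140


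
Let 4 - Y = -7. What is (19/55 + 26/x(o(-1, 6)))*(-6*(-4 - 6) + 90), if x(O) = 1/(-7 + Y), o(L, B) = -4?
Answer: 172170/11 ≈ 15652.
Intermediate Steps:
Y = 11 (Y = 4 - 1*(-7) = 4 + 7 = 11)
x(O) = ¼ (x(O) = 1/(-7 + 11) = 1/4 = ¼)
(19/55 + 26/x(o(-1, 6)))*(-6*(-4 - 6) + 90) = (19/55 + 26/(¼))*(-6*(-4 - 6) + 90) = (19*(1/55) + 26*4)*(-6*(-10) + 90) = (19/55 + 104)*(60 + 90) = (5739/55)*150 = 172170/11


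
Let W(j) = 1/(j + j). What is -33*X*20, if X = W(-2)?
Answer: 165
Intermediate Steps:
W(j) = 1/(2*j)
X = -¼ (X = (½)/(-2) = (½)*(-½) = -¼ ≈ -0.25000)
-33*X*20 = -33*(-¼)*20 = (33/4)*20 = 165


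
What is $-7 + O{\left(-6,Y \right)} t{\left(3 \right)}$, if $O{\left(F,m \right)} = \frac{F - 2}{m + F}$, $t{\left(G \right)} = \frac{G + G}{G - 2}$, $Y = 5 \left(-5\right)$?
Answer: $- \frac{169}{31} \approx -5.4516$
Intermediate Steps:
$Y = -25$
$t{\left(G \right)} = \frac{2 G}{-2 + G}$
$O{\left(F,m \right)} = \frac{-2 + F}{F + m}$
$-7 + O{\left(-6,Y \right)} t{\left(3 \right)} = -7 + \frac{-2 - 6}{-6 - 25} \cdot 2 \cdot 3 \frac{1}{-2 + 3} = -7 + \frac{1}{-31} \left(-8\right) 2 \cdot 3 \cdot 1^{-1} = -7 + \left(- \frac{1}{31}\right) \left(-8\right) 2 \cdot 3 \cdot 1 = -7 + \frac{8}{31} \cdot 6 = -7 + \frac{48}{31} = - \frac{169}{31}$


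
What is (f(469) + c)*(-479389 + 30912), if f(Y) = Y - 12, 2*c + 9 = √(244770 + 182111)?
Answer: -405871685/2 - 448477*√426881/2 ≈ -3.4944e+8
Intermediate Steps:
c = -9/2 + √426881/2 (c = -9/2 + √(244770 + 182111)/2 = -9/2 + √426881/2 ≈ 322.18)
f(Y) = -12 + Y
(f(469) + c)*(-479389 + 30912) = ((-12 + 469) + (-9/2 + √426881/2))*(-479389 + 30912) = (457 + (-9/2 + √426881/2))*(-448477) = (905/2 + √426881/2)*(-448477) = -405871685/2 - 448477*√426881/2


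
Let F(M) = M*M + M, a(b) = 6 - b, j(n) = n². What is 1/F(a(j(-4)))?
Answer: 1/90 ≈ 0.011111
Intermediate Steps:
F(M) = M + M² (F(M) = M² + M = M + M²)
1/F(a(j(-4))) = 1/((6 - 1*(-4)²)*(1 + (6 - 1*(-4)²))) = 1/((6 - 1*16)*(1 + (6 - 1*16))) = 1/((6 - 16)*(1 + (6 - 16))) = 1/(-10*(1 - 10)) = 1/(-10*(-9)) = 1/90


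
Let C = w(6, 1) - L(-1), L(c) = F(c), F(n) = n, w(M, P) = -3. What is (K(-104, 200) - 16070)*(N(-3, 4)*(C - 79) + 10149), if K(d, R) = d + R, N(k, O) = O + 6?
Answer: -149181186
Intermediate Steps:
L(c) = c
N(k, O) = 6 + O
C = -2 (C = -3 - 1*(-1) = -3 + 1 = -2)
K(d, R) = R + d
(K(-104, 200) - 16070)*(N(-3, 4)*(C - 79) + 10149) = ((200 - 104) - 16070)*((6 + 4)*(-2 - 79) + 10149) = (96 - 16070)*(10*(-81) + 10149) = -15974*(-810 + 10149) = -15974*9339 = -149181186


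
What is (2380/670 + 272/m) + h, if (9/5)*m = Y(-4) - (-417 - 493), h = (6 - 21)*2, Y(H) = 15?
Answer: -8031484/309875 ≈ -25.918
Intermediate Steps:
h = -30 (h = -15*2 = -30)
m = 4625/9 (m = 5*(15 - (-417 - 493))/9 = 5*(15 - 1*(-910))/9 = 5*(15 + 910)/9 = (5/9)*925 = 4625/9 ≈ 513.89)
(2380/670 + 272/m) + h = (2380/670 + 272/(4625/9)) - 30 = (2380*(1/670) + 272*(9/4625)) - 30 = (238/67 + 2448/4625) - 30 = 1264766/309875 - 30 = -8031484/309875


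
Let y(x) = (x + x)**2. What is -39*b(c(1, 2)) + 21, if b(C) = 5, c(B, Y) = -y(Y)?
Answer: -174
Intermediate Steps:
y(x) = 4*x**2 (y(x) = (2*x)**2 = 4*x**2)
c(B, Y) = -4*Y**2
-39*b(c(1, 2)) + 21 = -39*5 + 21 = -195 + 21 = -174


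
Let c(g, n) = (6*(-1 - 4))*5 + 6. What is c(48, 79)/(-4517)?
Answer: 144/4517 ≈ 0.031880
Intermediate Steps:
c(g, n) = -144 (c(g, n) = (6*(-5))*5 + 6 = -30*5 + 6 = -150 + 6 = -144)
c(48, 79)/(-4517) = -144/(-4517) = -144*(-1/4517) = 144/4517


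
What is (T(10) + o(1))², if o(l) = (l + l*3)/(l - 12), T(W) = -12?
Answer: 18496/121 ≈ 152.86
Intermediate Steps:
o(l) = 4*l/(-12 + l) (o(l) = (l + 3*l)/(-12 + l) = (4*l)/(-12 + l) = 4*l/(-12 + l))
(T(10) + o(1))² = (-12 + 4*1/(-12 + 1))² = (-12 + 4*1/(-11))² = (-12 + 4*1*(-1/11))² = (-12 - 4/11)² = (-136/11)² = 18496/121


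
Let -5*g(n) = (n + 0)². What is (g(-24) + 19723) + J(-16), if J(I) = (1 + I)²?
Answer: 99164/5 ≈ 19833.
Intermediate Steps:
g(n) = -n²/5 (g(n) = -(n + 0)²/5 = -n²/5)
(g(-24) + 19723) + J(-16) = (-⅕*(-24)² + 19723) + (1 - 16)² = (-⅕*576 + 19723) + (-15)² = (-576/5 + 19723) + 225 = 98039/5 + 225 = 99164/5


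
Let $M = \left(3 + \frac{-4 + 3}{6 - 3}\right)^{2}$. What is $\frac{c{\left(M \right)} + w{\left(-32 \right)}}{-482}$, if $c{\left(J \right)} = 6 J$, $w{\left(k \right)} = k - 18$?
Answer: $\frac{11}{723} \approx 0.015214$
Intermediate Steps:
$w{\left(k \right)} = -18 + k$
$M = \frac{64}{9}$ ($M = \left(3 - \frac{1}{3}\right)^{2} = \left(\frac{8}{3}\right)^{2} = \frac{64}{9} \approx 7.1111$)
$\frac{c{\left(M \right)} + w{\left(-32 \right)}}{-482} = \frac{6 \cdot \frac{64}{9} - 50}{-482} = \left(\frac{128}{3} - 50\right) \left(- \frac{1}{482}\right) = \left(- \frac{22}{3}\right) \left(- \frac{1}{482}\right) = \frac{11}{723}$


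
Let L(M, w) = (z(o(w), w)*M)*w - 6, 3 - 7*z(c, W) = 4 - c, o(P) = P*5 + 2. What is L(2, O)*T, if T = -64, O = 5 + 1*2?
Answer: -4224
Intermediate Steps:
o(P) = 2 + 5*P (o(P) = 5*P + 2 = 2 + 5*P)
O = 7 (O = 5 + 2 = 7)
z(c, W) = -⅐ + c/7 (z(c, W) = 3/7 - (4 - c)/7 = 3/7 + (-4/7 + c/7) = -⅐ + c/7)
L(M, w) = -6 + M*w*(⅐ + 5*w/7) (L(M, w) = ((-⅐ + (2 + 5*w)/7)*M)*w - 6 = ((-⅐ + (2/7 + 5*w/7))*M)*w - 6 = ((⅐ + 5*w/7)*M)*w - 6 = (M*(⅐ + 5*w/7))*w - 6 = M*w*(⅐ + 5*w/7) - 6 = -6 + M*w*(⅐ + 5*w/7))
L(2, O)*T = (-6 + (⅐)*2*7*(1 + 5*7))*(-64) = (-6 + (⅐)*2*7*(1 + 35))*(-64) = (-6 + (⅐)*2*7*36)*(-64) = (-6 + 72)*(-64) = 66*(-64) = -4224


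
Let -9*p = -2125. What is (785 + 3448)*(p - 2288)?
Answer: -26056937/3 ≈ -8.6856e+6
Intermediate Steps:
p = 2125/9 (p = -⅑*(-2125) = 2125/9 ≈ 236.11)
(785 + 3448)*(p - 2288) = (785 + 3448)*(2125/9 - 2288) = 4233*(-18467/9) = -26056937/3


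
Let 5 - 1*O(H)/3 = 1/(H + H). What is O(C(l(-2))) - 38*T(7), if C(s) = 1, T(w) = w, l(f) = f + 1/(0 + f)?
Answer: -505/2 ≈ -252.50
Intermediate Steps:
l(f) = f + 1/f
O(H) = 15 - 3/(2*H) (O(H) = 15 - 3/(H + H) = 15 - 3*1/(2*H) = 15 - 3/(2*H))
O(C(l(-2))) - 38*T(7) = (15 - 3/2/1) - 38*7 = (15 - 3/2*1) - 266 = (15 - 3/2) - 266 = 27/2 - 266 = -505/2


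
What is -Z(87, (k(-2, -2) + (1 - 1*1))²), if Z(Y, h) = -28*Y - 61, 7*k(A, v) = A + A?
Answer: 2497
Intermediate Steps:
k(A, v) = 2*A/7 (k(A, v) = (A + A)/7 = (2*A)/7 = 2*A/7)
Z(Y, h) = -61 - 28*Y
-Z(87, (k(-2, -2) + (1 - 1*1))²) = -(-61 - 28*87) = -(-61 - 2436) = -1*(-2497) = 2497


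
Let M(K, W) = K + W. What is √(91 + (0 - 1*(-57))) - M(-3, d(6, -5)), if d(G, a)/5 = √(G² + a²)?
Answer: 3 - 5*√61 + 2*√37 ≈ -23.886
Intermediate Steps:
d(G, a) = 5*√(G² + a²)
√(91 + (0 - 1*(-57))) - M(-3, d(6, -5)) = √(91 + (0 - 1*(-57))) - (-3 + 5*√(6² + (-5)²)) = √(91 + (0 + 57)) - (-3 + 5*√(36 + 25)) = √(91 + 57) - (-3 + 5*√61) = √148 + (3 - 5*√61) = 2*√37 + (3 - 5*√61) = 3 - 5*√61 + 2*√37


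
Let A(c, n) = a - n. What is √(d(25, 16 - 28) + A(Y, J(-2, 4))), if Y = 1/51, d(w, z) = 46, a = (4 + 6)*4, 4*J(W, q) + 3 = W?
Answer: √349/2 ≈ 9.3408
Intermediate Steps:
J(W, q) = -¾ + W/4
a = 40 (a = 10*4 = 40)
Y = 1/51 ≈ 0.019608
A(c, n) = 40 - n
√(d(25, 16 - 28) + A(Y, J(-2, 4))) = √(46 + (40 - (-¾ + (¼)*(-2)))) = √(46 + (40 - (-¾ - ½))) = √(46 + (40 - 1*(-5/4))) = √(46 + (40 + 5/4)) = √(46 + 165/4) = √(349/4) = √349/2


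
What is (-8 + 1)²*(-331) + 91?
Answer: -16128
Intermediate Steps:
(-8 + 1)²*(-331) + 91 = (-7)²*(-331) + 91 = 49*(-331) + 91 = -16219 + 91 = -16128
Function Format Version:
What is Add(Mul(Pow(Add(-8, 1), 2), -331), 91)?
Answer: -16128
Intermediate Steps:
Add(Mul(Pow(Add(-8, 1), 2), -331), 91) = Add(Mul(Pow(-7, 2), -331), 91) = Add(Mul(49, -331), 91) = Add(-16219, 91) = -16128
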